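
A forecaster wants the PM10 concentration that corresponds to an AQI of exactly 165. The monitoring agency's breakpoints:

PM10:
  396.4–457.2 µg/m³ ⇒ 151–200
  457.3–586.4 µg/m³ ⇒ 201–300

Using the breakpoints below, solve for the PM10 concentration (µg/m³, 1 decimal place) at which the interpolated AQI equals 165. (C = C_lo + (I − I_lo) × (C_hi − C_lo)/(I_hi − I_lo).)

413.8

AQI 165 lies in the 151–200 band, which corresponds to 396.4–457.2 µg/m³.
C = 396.4 + (165−151)×(457.2−396.4)/(200−151) = 396.4 + 14×60.8/49 ≈ 413.771 µg/m³ → 413.8 µg/m³ to 1 dp.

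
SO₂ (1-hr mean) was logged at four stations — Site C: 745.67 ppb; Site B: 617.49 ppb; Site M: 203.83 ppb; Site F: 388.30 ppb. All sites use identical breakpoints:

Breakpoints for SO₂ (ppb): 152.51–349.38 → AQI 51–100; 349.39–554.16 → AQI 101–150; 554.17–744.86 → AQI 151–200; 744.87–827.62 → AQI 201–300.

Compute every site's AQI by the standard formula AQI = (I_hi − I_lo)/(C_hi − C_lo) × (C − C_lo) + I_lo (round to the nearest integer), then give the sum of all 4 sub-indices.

Site C: 745.67 lies in 744.87–827.62, so I_lo=201, I_hi=300, C_lo=744.87, C_hi=827.62.
(300−201)/(827.62−744.87) × (745.67−744.87) + 201 = 99/82.75 × 0.80 + 201 ≈ 201.96 → 202.
Site B: 617.49 ∈ [554.17, 744.86] ↔ index [151, 200].
151 + (617.49−554.17)·(200−151)/(744.86−554.17) = 151 + 63.32·49/190.69 ≈ 167.27, so AQI = 167.
Site M 203.83: bracket 152.51–349.38 → index 51–100; slope 49/196.87, offset 51.32.
AQI = 51 + 49/196.87·51.32 ≈ 63.77 ⇒ 64.
Site F: row 349.39–554.16 (AQI 101–150). (150−101)·(388.30−349.39)/(554.16−349.39) + 101 = 49·38.91/204.77 + 101 ≈ 110.31 → 110.
AQIs: Site C=202, Site B=167, Site M=64, Site F=110. Sum = 202 + 167 + 64 + 110 = 543.

543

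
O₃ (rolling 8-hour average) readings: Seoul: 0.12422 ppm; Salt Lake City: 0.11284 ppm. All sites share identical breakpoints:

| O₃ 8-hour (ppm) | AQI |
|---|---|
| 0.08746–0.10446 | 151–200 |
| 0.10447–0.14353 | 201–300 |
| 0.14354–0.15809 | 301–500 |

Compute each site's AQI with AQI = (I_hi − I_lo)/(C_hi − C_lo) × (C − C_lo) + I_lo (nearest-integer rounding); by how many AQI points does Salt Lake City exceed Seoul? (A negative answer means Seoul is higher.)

Seoul: 0.12422 ∈ [0.10447, 0.14353] ↔ index [201, 300].
201 + (0.12422−0.10447)·(300−201)/(0.14353−0.10447) = 201 + 0.01975·99/0.03906 ≈ 251.06, so AQI = 251.
Salt Lake City: row 0.10447–0.14353 (AQI 201–300). (300−201)·(0.11284−0.10447)/(0.14353−0.10447) + 201 = 99·0.00837/0.03906 + 201 ≈ 222.21 → 222.
AQIs: Seoul=251, Salt Lake City=222. Salt Lake City (222) − Seoul (251) = -29.

-29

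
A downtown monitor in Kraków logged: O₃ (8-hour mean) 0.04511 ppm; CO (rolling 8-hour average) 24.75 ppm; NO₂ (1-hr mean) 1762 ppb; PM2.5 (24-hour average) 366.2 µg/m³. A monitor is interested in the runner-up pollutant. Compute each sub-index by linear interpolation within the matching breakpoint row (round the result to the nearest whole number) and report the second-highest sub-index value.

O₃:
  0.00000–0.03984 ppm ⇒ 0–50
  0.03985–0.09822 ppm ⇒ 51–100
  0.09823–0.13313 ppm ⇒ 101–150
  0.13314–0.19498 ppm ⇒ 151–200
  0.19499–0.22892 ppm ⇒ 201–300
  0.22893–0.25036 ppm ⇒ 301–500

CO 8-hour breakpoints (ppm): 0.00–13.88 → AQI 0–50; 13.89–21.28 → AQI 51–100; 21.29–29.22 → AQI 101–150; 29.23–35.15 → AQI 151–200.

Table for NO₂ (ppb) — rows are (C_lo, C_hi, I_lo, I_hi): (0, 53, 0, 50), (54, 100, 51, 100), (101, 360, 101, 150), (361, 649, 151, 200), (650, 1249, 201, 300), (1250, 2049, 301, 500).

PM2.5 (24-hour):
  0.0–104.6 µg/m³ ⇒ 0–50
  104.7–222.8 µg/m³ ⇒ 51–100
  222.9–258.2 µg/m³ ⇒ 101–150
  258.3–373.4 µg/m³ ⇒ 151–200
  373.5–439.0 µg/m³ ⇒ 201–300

197

O₃: 0.04511 ∈ [0.03985, 0.09822] ↔ index [51, 100].
51 + (0.04511−0.03985)·(100−51)/(0.09822−0.03985) = 51 + 0.00526·49/0.05837 ≈ 55.42, so AQI = 55.
CO 24.75: bracket 21.29–29.22 → index 101–150; slope 49/7.93, offset 3.46.
AQI = 101 + 49/7.93·3.46 ≈ 122.38 ⇒ 122.
NO₂ 1762: bracket 1250–2049 → index 301–500; slope 199/799, offset 512.
AQI = 301 + 199/799·512 ≈ 428.52 ⇒ 429.
PM2.5: row 258.3–373.4 (AQI 151–200). (200−151)·(366.2−258.3)/(373.4−258.3) + 151 = 49·107.9/115.1 + 151 ≈ 196.93 → 197.
Sub-indices: O₃→55, CO→122, NO₂→429, PM2.5→197. Ranked high→low: 429, 197, 122, 55. Second-highest sub-index = 197.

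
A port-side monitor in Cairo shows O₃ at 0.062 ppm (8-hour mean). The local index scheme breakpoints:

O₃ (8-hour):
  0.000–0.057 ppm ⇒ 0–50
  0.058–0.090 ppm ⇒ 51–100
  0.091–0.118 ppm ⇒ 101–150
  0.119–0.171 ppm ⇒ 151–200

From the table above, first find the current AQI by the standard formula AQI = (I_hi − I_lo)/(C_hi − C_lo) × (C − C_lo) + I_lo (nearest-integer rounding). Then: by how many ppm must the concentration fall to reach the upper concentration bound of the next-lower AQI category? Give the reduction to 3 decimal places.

0.005

O₃: 0.062 ∈ [0.058, 0.090] ↔ index [51, 100].
51 + (0.062−0.058)·(100−51)/(0.090−0.058) = 51 + 0.004·49/0.032 ≈ 57.13, so AQI = 57.
Current AQI 57 is in the Moderate range (51–100). The next-lower category tops out at AQI 50, whose upper concentration bound is 0.057 ppm.
Reduction needed = 0.062 − 0.057 = 0.005 ppm.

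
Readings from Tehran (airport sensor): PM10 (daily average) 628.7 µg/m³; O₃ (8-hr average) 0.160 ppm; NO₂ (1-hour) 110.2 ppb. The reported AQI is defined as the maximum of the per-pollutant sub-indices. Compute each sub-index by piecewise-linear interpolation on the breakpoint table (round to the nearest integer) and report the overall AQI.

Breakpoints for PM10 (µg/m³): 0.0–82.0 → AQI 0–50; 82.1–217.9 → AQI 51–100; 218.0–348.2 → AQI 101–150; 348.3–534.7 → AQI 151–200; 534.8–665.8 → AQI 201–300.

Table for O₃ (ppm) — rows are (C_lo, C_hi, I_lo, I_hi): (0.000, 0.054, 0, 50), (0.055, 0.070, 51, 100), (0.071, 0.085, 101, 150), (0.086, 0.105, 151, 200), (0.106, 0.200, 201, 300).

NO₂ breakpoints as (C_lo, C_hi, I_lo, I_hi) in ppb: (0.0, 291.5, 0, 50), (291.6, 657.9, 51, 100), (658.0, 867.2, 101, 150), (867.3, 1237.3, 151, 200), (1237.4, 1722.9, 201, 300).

PM10: row 534.8–665.8 (AQI 201–300). (300−201)·(628.7−534.8)/(665.8−534.8) + 201 = 99·93.9/131.0 + 201 ≈ 271.96 → 272.
O₃ 0.160: bracket 0.106–0.200 → index 201–300; slope 99/0.094, offset 0.054.
AQI = 201 + 99/0.094·0.054 ≈ 257.87 ⇒ 258.
NO₂: 110.2 ∈ [0.0, 291.5] ↔ index [0, 50].
0 + (110.2−0.0)·(50−0)/(291.5−0.0) = 0 + 110.2·50/291.5 ≈ 18.90, so AQI = 19.
Sub-indices: PM10→272, O₃→258, NO₂→19. Overall AQI = max = 272; dominant pollutant is PM10.

272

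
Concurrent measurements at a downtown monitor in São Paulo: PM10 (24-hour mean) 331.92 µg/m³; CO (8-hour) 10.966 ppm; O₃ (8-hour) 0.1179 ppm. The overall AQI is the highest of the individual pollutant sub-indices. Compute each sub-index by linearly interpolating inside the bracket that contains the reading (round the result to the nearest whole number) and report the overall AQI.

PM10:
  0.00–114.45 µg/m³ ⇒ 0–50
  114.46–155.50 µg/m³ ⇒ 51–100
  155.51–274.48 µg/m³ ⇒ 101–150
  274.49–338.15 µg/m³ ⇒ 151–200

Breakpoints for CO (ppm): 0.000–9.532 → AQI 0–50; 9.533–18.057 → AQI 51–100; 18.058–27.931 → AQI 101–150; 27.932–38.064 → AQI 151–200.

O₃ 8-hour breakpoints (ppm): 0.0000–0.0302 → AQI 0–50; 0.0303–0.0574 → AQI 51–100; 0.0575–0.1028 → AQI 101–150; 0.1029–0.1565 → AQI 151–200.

195

PM10: 331.92 lies in 274.49–338.15, so I_lo=151, I_hi=200, C_lo=274.49, C_hi=338.15.
(200−151)/(338.15−274.49) × (331.92−274.49) + 151 = 49/63.66 × 57.43 + 151 ≈ 195.20 → 195.
CO: row 9.533–18.057 (AQI 51–100). (100−51)·(10.966−9.533)/(18.057−9.533) + 51 = 49·1.433/8.524 + 51 ≈ 59.24 → 59.
O₃: row 0.1029–0.1565 (AQI 151–200). (200−151)·(0.1179−0.1029)/(0.1565−0.1029) + 151 = 49·0.0150/0.0536 + 151 ≈ 164.71 → 165.
Sub-indices: PM10→195, CO→59, O₃→165. Overall AQI = max = 195; dominant pollutant is PM10.
AQI 195: Unhealthy.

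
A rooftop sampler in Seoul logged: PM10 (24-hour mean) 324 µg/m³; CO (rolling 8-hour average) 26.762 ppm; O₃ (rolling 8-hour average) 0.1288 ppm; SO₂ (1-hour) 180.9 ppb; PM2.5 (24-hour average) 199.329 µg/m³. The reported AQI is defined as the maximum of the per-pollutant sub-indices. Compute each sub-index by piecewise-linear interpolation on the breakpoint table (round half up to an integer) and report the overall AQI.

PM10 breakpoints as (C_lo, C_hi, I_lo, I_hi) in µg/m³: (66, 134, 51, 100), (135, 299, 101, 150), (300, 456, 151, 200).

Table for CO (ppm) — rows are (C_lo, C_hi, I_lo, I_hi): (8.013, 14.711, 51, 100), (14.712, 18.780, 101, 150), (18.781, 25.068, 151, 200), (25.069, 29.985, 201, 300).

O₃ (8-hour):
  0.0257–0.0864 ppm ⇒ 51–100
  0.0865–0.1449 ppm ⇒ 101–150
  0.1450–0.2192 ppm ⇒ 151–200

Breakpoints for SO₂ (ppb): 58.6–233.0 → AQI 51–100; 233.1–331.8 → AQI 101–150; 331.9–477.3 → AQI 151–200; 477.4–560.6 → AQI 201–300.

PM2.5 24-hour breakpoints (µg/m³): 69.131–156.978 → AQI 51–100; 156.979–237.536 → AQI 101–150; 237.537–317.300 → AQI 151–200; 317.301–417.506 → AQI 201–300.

PM10: 324 lies in 300–456, so I_lo=151, I_hi=200, C_lo=300, C_hi=456.
(200−151)/(456−300) × (324−300) + 151 = 49/156 × 24 + 151 ≈ 158.54 → 159.
CO: 26.762 lies in 25.069–29.985, so I_lo=201, I_hi=300, C_lo=25.069, C_hi=29.985.
(300−201)/(29.985−25.069) × (26.762−25.069) + 201 = 99/4.916 × 1.693 + 201 ≈ 235.09 → 235.
O₃: 0.1288 ∈ [0.0865, 0.1449] ↔ index [101, 150].
101 + (0.1288−0.0865)·(150−101)/(0.1449−0.0865) = 101 + 0.0423·49/0.0584 ≈ 136.49, so AQI = 136.
SO₂ 180.9: bracket 58.6–233.0 → index 51–100; slope 49/174.4, offset 122.3.
AQI = 51 + 49/174.4·122.3 ≈ 85.36 ⇒ 85.
PM2.5: row 156.979–237.536 (AQI 101–150). (150−101)·(199.329−156.979)/(237.536−156.979) + 101 = 49·42.350/80.557 + 101 ≈ 126.76 → 127.
Sub-indices: PM10→159, CO→235, O₃→136, SO₂→85, PM2.5→127. Overall AQI = max = 235; dominant pollutant is CO.
AQI 235: Very Unhealthy.

235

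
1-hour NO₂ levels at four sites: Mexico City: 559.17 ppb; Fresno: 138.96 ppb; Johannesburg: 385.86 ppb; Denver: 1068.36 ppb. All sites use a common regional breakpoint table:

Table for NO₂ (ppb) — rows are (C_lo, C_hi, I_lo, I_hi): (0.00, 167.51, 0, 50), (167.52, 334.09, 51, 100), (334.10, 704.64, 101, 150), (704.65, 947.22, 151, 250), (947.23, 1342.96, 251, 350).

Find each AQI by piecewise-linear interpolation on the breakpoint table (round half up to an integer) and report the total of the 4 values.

561

Mexico City: 559.17 lies in 334.10–704.64, so I_lo=101, I_hi=150, C_lo=334.10, C_hi=704.64.
(150−101)/(704.64−334.10) × (559.17−334.10) + 101 = 49/370.54 × 225.07 + 101 ≈ 130.76 → 131.
Fresno: 138.96 ∈ [0.00, 167.51] ↔ index [0, 50].
0 + (138.96−0.00)·(50−0)/(167.51−0.00) = 0 + 138.96·50/167.51 ≈ 41.48, so AQI = 41.
Johannesburg: row 334.10–704.64 (AQI 101–150). (150−101)·(385.86−334.10)/(704.64−334.10) + 101 = 49·51.76/370.54 + 101 ≈ 107.84 → 108.
Denver 1068.36: bracket 947.23–1342.96 → index 251–350; slope 99/395.73, offset 121.13.
AQI = 251 + 99/395.73·121.13 ≈ 281.30 ⇒ 281.
AQIs: Mexico City=131, Fresno=41, Johannesburg=108, Denver=281. Sum = 131 + 41 + 108 + 281 = 561.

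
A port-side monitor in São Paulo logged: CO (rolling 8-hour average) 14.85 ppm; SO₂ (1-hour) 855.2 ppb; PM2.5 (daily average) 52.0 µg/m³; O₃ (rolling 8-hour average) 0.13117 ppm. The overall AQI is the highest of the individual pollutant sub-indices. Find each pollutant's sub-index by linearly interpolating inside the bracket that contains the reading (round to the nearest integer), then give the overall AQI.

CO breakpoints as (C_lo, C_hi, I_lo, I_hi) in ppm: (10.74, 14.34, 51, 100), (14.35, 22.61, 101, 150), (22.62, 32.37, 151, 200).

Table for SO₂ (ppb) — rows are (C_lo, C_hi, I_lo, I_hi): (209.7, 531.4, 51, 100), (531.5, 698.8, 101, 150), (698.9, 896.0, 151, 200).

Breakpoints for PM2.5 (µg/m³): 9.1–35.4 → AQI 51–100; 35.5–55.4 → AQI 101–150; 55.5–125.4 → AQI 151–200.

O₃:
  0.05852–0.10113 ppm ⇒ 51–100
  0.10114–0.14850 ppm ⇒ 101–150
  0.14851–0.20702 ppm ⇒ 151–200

CO 14.85: bracket 14.35–22.61 → index 101–150; slope 49/8.26, offset 0.50.
AQI = 101 + 49/8.26·0.50 ≈ 103.97 ⇒ 104.
SO₂: 855.2 ∈ [698.9, 896.0] ↔ index [151, 200].
151 + (855.2−698.9)·(200−151)/(896.0−698.9) = 151 + 156.3·49/197.1 ≈ 189.86, so AQI = 190.
PM2.5: 52.0 ∈ [35.5, 55.4] ↔ index [101, 150].
101 + (52.0−35.5)·(150−101)/(55.4−35.5) = 101 + 16.5·49/19.9 ≈ 141.63, so AQI = 142.
O₃: 0.13117 lies in 0.10114–0.14850, so I_lo=101, I_hi=150, C_lo=0.10114, C_hi=0.14850.
(150−101)/(0.14850−0.10114) × (0.13117−0.10114) + 101 = 49/0.04736 × 0.03003 + 101 ≈ 132.07 → 132.
Sub-indices: CO→104, SO₂→190, PM2.5→142, O₃→132. Overall AQI = max = 190; dominant pollutant is SO₂.
AQI 190: Unhealthy.

190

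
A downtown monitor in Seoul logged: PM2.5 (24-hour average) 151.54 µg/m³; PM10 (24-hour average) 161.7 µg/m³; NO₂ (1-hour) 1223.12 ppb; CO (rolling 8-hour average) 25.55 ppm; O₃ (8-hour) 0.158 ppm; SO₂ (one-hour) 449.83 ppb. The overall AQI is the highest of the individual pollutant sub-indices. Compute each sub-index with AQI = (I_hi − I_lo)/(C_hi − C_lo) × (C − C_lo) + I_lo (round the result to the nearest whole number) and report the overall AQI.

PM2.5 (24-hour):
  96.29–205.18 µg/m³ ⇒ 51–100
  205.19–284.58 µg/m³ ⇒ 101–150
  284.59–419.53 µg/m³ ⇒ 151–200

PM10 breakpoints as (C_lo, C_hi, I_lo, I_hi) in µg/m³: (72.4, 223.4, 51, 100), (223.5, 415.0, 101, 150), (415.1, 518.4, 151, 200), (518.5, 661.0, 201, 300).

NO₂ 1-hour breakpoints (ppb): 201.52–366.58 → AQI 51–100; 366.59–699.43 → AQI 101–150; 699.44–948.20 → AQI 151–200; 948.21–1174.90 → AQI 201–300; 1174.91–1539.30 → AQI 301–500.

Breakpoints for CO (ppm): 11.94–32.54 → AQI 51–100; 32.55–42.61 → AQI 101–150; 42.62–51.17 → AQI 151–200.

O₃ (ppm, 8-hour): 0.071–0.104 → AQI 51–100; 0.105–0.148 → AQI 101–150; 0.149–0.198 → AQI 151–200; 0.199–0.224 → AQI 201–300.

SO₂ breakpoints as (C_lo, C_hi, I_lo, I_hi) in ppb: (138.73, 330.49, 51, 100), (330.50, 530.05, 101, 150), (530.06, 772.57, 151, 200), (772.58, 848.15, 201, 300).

327

PM2.5: 151.54 lies in 96.29–205.18, so I_lo=51, I_hi=100, C_lo=96.29, C_hi=205.18.
(100−51)/(205.18−96.29) × (151.54−96.29) + 51 = 49/108.89 × 55.25 + 51 ≈ 75.86 → 76.
PM10 161.7: bracket 72.4–223.4 → index 51–100; slope 49/151.0, offset 89.3.
AQI = 51 + 49/151.0·89.3 ≈ 79.98 ⇒ 80.
NO₂: 1223.12 lies in 1174.91–1539.30, so I_lo=301, I_hi=500, C_lo=1174.91, C_hi=1539.30.
(500−301)/(1539.30−1174.91) × (1223.12−1174.91) + 301 = 199/364.39 × 48.21 + 301 ≈ 327.33 → 327.
CO: 25.55 lies in 11.94–32.54, so I_lo=51, I_hi=100, C_lo=11.94, C_hi=32.54.
(100−51)/(32.54−11.94) × (25.55−11.94) + 51 = 49/20.60 × 13.61 + 51 ≈ 83.37 → 83.
O₃ 0.158: bracket 0.149–0.198 → index 151–200; slope 49/0.049, offset 0.009.
AQI = 151 + 49/0.049·0.009 ≈ 160.00 ⇒ 160.
SO₂: 449.83 lies in 330.50–530.05, so I_lo=101, I_hi=150, C_lo=330.50, C_hi=530.05.
(150−101)/(530.05−330.50) × (449.83−330.50) + 101 = 49/199.55 × 119.33 + 101 ≈ 130.30 → 130.
Sub-indices: PM2.5→76, PM10→80, NO₂→327, CO→83, O₃→160, SO₂→130. Overall AQI = max = 327; dominant pollutant is NO₂.
AQI 327: Hazardous.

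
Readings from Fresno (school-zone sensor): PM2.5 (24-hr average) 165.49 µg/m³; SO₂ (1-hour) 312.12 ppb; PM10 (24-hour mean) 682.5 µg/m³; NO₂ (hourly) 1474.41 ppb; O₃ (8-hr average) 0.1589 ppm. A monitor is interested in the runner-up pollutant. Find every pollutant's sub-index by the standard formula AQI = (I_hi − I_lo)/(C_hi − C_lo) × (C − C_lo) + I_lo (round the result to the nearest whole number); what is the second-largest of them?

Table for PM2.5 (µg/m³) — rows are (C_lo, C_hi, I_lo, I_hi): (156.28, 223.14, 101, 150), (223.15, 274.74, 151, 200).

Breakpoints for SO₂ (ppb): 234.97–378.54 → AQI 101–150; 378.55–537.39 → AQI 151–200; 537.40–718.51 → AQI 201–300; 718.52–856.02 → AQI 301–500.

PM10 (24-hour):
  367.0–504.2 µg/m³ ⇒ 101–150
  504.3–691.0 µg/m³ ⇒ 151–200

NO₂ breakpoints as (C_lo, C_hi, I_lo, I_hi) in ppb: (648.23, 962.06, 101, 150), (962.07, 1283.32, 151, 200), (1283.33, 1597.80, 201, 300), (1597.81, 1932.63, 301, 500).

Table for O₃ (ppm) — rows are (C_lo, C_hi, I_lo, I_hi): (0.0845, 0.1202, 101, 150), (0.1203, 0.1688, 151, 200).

PM2.5: 165.49 lies in 156.28–223.14, so I_lo=101, I_hi=150, C_lo=156.28, C_hi=223.14.
(150−101)/(223.14−156.28) × (165.49−156.28) + 101 = 49/66.86 × 9.21 + 101 ≈ 107.75 → 108.
SO₂: 312.12 ∈ [234.97, 378.54] ↔ index [101, 150].
101 + (312.12−234.97)·(150−101)/(378.54−234.97) = 101 + 77.15·49/143.57 ≈ 127.33, so AQI = 127.
PM10: row 504.3–691.0 (AQI 151–200). (200−151)·(682.5−504.3)/(691.0−504.3) + 151 = 49·178.2/186.7 + 151 ≈ 197.77 → 198.
NO₂: 1474.41 ∈ [1283.33, 1597.80] ↔ index [201, 300].
201 + (1474.41−1283.33)·(300−201)/(1597.80−1283.33) = 201 + 191.08·99/314.47 ≈ 261.15, so AQI = 261.
O₃: 0.1589 ∈ [0.1203, 0.1688] ↔ index [151, 200].
151 + (0.1589−0.1203)·(200−151)/(0.1688−0.1203) = 151 + 0.0386·49/0.0485 ≈ 190.00, so AQI = 190.
Sub-indices: PM2.5→108, SO₂→127, PM10→198, NO₂→261, O₃→190. Ranked high→low: 261, 198, 190, 127, 108. Second-highest sub-index = 198.

198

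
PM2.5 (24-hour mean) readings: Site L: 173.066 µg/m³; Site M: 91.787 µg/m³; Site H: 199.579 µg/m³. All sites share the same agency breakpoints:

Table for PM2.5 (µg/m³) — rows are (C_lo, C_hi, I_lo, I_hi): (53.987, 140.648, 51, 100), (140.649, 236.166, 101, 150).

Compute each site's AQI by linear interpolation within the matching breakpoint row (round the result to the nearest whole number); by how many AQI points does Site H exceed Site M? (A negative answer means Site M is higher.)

59

Site L: 173.066 lies in 140.649–236.166, so I_lo=101, I_hi=150, C_lo=140.649, C_hi=236.166.
(150−101)/(236.166−140.649) × (173.066−140.649) + 101 = 49/95.517 × 32.417 + 101 ≈ 117.63 → 118.
Site M: row 53.987–140.648 (AQI 51–100). (100−51)·(91.787−53.987)/(140.648−53.987) + 51 = 49·37.800/86.661 + 51 ≈ 72.37 → 72.
Site H: 199.579 lies in 140.649–236.166, so I_lo=101, I_hi=150, C_lo=140.649, C_hi=236.166.
(150−101)/(236.166−140.649) × (199.579−140.649) + 101 = 49/95.517 × 58.930 + 101 ≈ 131.23 → 131.
AQIs: Site L=118, Site M=72, Site H=131. Site H (131) − Site M (72) = 59.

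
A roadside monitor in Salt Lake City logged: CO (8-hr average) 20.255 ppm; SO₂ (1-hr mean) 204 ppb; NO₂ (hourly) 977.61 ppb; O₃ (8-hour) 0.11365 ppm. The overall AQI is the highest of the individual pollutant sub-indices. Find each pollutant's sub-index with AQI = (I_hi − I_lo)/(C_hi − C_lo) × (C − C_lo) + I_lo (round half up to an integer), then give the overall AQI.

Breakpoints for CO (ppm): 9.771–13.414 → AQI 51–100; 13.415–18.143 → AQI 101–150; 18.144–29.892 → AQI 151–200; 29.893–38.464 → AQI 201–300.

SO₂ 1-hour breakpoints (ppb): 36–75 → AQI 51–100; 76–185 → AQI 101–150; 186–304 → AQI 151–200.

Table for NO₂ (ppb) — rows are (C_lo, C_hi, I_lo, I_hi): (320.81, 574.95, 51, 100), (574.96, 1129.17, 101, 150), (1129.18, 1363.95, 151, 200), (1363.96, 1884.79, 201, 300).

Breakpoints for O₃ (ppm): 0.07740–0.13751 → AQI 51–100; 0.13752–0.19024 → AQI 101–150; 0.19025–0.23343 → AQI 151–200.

CO: row 18.144–29.892 (AQI 151–200). (200−151)·(20.255−18.144)/(29.892−18.144) + 151 = 49·2.111/11.748 + 151 ≈ 159.80 → 160.
SO₂: 204 lies in 186–304, so I_lo=151, I_hi=200, C_lo=186, C_hi=304.
(200−151)/(304−186) × (204−186) + 151 = 49/118 × 18 + 151 ≈ 158.47 → 158.
NO₂: 977.61 lies in 574.96–1129.17, so I_lo=101, I_hi=150, C_lo=574.96, C_hi=1129.17.
(150−101)/(1129.17−574.96) × (977.61−574.96) + 101 = 49/554.21 × 402.65 + 101 ≈ 136.60 → 137.
O₃ 0.11365: bracket 0.07740–0.13751 → index 51–100; slope 49/0.06011, offset 0.03625.
AQI = 51 + 49/0.06011·0.03625 ≈ 80.55 ⇒ 81.
Sub-indices: CO→160, SO₂→158, NO₂→137, O₃→81. Overall AQI = max = 160; dominant pollutant is CO.

160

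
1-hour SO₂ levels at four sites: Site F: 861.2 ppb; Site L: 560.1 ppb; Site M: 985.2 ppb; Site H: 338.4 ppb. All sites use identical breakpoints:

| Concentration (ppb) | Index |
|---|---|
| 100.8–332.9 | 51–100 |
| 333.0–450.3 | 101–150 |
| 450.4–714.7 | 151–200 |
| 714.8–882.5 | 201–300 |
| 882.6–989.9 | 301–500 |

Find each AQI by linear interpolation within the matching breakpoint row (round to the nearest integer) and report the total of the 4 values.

Site F: 861.2 ∈ [714.8, 882.5] ↔ index [201, 300].
201 + (861.2−714.8)·(300−201)/(882.5−714.8) = 201 + 146.4·99/167.7 ≈ 287.43, so AQI = 287.
Site L: 560.1 lies in 450.4–714.7, so I_lo=151, I_hi=200, C_lo=450.4, C_hi=714.7.
(200−151)/(714.7−450.4) × (560.1−450.4) + 151 = 49/264.3 × 109.7 + 151 ≈ 171.34 → 171.
Site M: row 882.6–989.9 (AQI 301–500). (500−301)·(985.2−882.6)/(989.9−882.6) + 301 = 199·102.6/107.3 + 301 ≈ 491.28 → 491.
Site H: 338.4 lies in 333.0–450.3, so I_lo=101, I_hi=150, C_lo=333.0, C_hi=450.3.
(150−101)/(450.3−333.0) × (338.4−333.0) + 101 = 49/117.3 × 5.4 + 101 ≈ 103.26 → 103.
AQIs: Site F=287, Site L=171, Site M=491, Site H=103. Sum = 287 + 171 + 491 + 103 = 1052.

1052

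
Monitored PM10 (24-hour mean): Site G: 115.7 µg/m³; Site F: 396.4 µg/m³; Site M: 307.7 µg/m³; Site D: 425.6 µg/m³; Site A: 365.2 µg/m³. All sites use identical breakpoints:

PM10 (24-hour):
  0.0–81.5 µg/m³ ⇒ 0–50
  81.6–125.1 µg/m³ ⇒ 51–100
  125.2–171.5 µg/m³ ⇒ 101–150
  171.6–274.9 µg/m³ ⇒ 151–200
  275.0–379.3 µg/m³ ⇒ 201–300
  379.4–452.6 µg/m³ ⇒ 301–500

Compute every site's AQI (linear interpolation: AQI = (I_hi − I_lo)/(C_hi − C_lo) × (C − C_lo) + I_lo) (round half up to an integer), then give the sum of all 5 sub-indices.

Site G 115.7: bracket 81.6–125.1 → index 51–100; slope 49/43.5, offset 34.1.
AQI = 51 + 49/43.5·34.1 ≈ 89.41 ⇒ 89.
Site F: 396.4 ∈ [379.4, 452.6] ↔ index [301, 500].
301 + (396.4−379.4)·(500−301)/(452.6−379.4) = 301 + 17.0·199/73.2 ≈ 347.22, so AQI = 347.
Site M: row 275.0–379.3 (AQI 201–300). (300−201)·(307.7−275.0)/(379.3−275.0) + 201 = 99·32.7/104.3 + 201 ≈ 232.04 → 232.
Site D: 425.6 ∈ [379.4, 452.6] ↔ index [301, 500].
301 + (425.6−379.4)·(500−301)/(452.6−379.4) = 301 + 46.2·199/73.2 ≈ 426.60, so AQI = 427.
Site A: 365.2 ∈ [275.0, 379.3] ↔ index [201, 300].
201 + (365.2−275.0)·(300−201)/(379.3−275.0) = 201 + 90.2·99/104.3 ≈ 286.62, so AQI = 287.
AQIs: Site G=89, Site F=347, Site M=232, Site D=427, Site A=287. Sum = 89 + 347 + 232 + 427 + 287 = 1382.

1382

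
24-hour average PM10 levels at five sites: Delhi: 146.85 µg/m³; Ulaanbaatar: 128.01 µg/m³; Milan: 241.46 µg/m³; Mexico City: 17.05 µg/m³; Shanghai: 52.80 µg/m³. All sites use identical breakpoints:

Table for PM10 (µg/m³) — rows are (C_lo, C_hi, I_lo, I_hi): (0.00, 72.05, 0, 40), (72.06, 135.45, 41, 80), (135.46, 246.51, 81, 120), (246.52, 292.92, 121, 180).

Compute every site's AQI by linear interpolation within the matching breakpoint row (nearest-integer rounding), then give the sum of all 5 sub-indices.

Delhi: row 135.46–246.51 (AQI 81–120). (120−81)·(146.85−135.46)/(246.51−135.46) + 81 = 39·11.39/111.05 + 81 ≈ 85.00 → 85.
Ulaanbaatar 128.01: bracket 72.06–135.45 → index 41–80; slope 39/63.39, offset 55.95.
AQI = 41 + 39/63.39·55.95 ≈ 75.42 ⇒ 75.
Milan: 241.46 lies in 135.46–246.51, so I_lo=81, I_hi=120, C_lo=135.46, C_hi=246.51.
(120−81)/(246.51−135.46) × (241.46−135.46) + 81 = 39/111.05 × 106.00 + 81 ≈ 118.23 → 118.
Mexico City: row 0.00–72.05 (AQI 0–40). (40−0)·(17.05−0.00)/(72.05−0.00) + 0 = 40·17.05/72.05 + 0 ≈ 9.47 → 9.
Shanghai 52.80: bracket 0.00–72.05 → index 0–40; slope 40/72.05, offset 52.80.
AQI = 0 + 40/72.05·52.80 ≈ 29.31 ⇒ 29.
AQIs: Delhi=85, Ulaanbaatar=75, Milan=118, Mexico City=9, Shanghai=29. Sum = 85 + 75 + 118 + 9 + 29 = 316.

316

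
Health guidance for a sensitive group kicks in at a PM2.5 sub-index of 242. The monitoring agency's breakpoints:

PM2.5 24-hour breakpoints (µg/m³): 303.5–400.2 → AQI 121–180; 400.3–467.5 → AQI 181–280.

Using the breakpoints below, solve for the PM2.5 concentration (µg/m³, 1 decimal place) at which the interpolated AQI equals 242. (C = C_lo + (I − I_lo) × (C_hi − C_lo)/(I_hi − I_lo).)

441.7

AQI 242 lies in the 181–280 band, which corresponds to 400.3–467.5 µg/m³.
C = 400.3 + (242−181)×(467.5−400.3)/(280−181) = 400.3 + 61×67.2/99 ≈ 441.706 µg/m³ → 441.7 µg/m³ to 1 dp.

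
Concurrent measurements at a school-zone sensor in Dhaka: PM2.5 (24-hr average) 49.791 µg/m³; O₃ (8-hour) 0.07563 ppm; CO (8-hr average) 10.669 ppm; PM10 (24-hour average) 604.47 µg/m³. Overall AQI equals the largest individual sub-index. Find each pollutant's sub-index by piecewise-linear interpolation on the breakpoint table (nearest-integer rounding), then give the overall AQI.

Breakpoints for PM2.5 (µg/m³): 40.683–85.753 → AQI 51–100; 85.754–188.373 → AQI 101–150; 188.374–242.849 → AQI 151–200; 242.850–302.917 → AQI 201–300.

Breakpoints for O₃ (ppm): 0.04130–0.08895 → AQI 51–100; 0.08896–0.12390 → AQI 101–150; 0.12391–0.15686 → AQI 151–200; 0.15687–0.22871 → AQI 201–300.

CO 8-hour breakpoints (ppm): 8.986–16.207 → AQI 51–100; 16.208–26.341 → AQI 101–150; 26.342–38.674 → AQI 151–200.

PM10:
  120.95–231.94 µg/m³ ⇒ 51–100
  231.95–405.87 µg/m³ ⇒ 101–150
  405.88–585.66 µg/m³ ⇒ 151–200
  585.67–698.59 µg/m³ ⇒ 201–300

PM2.5 49.791: bracket 40.683–85.753 → index 51–100; slope 49/45.070, offset 9.108.
AQI = 51 + 49/45.070·9.108 ≈ 60.90 ⇒ 61.
O₃: 0.07563 ∈ [0.04130, 0.08895] ↔ index [51, 100].
51 + (0.07563−0.04130)·(100−51)/(0.08895−0.04130) = 51 + 0.03433·49/0.04765 ≈ 86.30, so AQI = 86.
CO: row 8.986–16.207 (AQI 51–100). (100−51)·(10.669−8.986)/(16.207−8.986) + 51 = 49·1.683/7.221 + 51 ≈ 62.42 → 62.
PM10: row 585.67–698.59 (AQI 201–300). (300−201)·(604.47−585.67)/(698.59−585.67) + 201 = 99·18.80/112.92 + 201 ≈ 217.48 → 217.
Sub-indices: PM2.5→61, O₃→86, CO→62, PM10→217. Overall AQI = max = 217; dominant pollutant is PM10.
AQI 217: Very Unhealthy.

217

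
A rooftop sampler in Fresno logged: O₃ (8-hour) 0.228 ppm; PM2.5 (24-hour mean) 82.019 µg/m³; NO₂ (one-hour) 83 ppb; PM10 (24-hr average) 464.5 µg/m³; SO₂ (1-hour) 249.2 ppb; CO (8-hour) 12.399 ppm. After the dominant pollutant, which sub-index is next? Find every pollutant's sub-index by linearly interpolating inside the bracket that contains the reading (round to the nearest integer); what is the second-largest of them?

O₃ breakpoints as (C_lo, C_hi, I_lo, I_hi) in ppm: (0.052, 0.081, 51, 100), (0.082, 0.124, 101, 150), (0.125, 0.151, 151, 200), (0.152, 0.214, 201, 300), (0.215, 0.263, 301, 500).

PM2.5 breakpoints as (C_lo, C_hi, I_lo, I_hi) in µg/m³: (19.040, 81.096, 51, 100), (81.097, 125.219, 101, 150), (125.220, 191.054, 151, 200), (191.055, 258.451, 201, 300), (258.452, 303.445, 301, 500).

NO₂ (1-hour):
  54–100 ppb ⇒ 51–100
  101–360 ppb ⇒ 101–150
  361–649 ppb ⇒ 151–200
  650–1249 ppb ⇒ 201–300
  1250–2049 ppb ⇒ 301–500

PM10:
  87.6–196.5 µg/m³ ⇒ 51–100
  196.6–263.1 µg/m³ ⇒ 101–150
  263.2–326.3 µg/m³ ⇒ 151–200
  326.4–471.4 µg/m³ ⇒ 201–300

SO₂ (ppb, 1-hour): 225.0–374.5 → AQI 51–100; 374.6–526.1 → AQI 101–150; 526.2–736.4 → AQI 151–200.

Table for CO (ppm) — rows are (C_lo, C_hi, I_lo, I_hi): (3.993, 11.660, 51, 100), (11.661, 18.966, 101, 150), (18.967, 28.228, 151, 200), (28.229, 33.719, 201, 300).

295

O₃: 0.228 lies in 0.215–0.263, so I_lo=301, I_hi=500, C_lo=0.215, C_hi=0.263.
(500−301)/(0.263−0.215) × (0.228−0.215) + 301 = 199/0.048 × 0.013 + 301 ≈ 354.90 → 355.
PM2.5 82.019: bracket 81.097–125.219 → index 101–150; slope 49/44.122, offset 0.922.
AQI = 101 + 49/44.122·0.922 ≈ 102.02 ⇒ 102.
NO₂ 83: bracket 54–100 → index 51–100; slope 49/46, offset 29.
AQI = 51 + 49/46·29 ≈ 81.89 ⇒ 82.
PM10 464.5: bracket 326.4–471.4 → index 201–300; slope 99/145.0, offset 138.1.
AQI = 201 + 99/145.0·138.1 ≈ 295.29 ⇒ 295.
SO₂: 249.2 lies in 225.0–374.5, so I_lo=51, I_hi=100, C_lo=225.0, C_hi=374.5.
(100−51)/(374.5−225.0) × (249.2−225.0) + 51 = 49/149.5 × 24.2 + 51 ≈ 58.93 → 59.
CO: row 11.661–18.966 (AQI 101–150). (150−101)·(12.399−11.661)/(18.966−11.661) + 101 = 49·0.738/7.305 + 101 ≈ 105.95 → 106.
Sub-indices: O₃→355, PM2.5→102, NO₂→82, PM10→295, SO₂→59, CO→106. Ranked high→low: 355, 295, 106, 102, 82, 59. Second-highest sub-index = 295.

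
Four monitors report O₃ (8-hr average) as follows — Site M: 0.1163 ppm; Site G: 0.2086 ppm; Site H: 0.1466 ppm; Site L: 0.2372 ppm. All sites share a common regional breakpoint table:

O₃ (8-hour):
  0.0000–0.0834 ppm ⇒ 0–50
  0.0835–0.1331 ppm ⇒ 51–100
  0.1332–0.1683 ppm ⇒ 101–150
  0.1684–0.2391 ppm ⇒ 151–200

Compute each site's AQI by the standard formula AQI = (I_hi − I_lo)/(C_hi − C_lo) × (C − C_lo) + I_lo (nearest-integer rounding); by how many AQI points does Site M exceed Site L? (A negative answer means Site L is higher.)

-116

Site M: 0.1163 ∈ [0.0835, 0.1331] ↔ index [51, 100].
51 + (0.1163−0.0835)·(100−51)/(0.1331−0.0835) = 51 + 0.0328·49/0.0496 ≈ 83.40, so AQI = 83.
Site G 0.2086: bracket 0.1684–0.2391 → index 151–200; slope 49/0.0707, offset 0.0402.
AQI = 151 + 49/0.0707·0.0402 ≈ 178.86 ⇒ 179.
Site H: 0.1466 lies in 0.1332–0.1683, so I_lo=101, I_hi=150, C_lo=0.1332, C_hi=0.1683.
(150−101)/(0.1683−0.1332) × (0.1466−0.1332) + 101 = 49/0.0351 × 0.0134 + 101 ≈ 119.71 → 120.
Site L: row 0.1684–0.2391 (AQI 151–200). (200−151)·(0.2372−0.1684)/(0.2391−0.1684) + 151 = 49·0.0688/0.0707 + 151 ≈ 198.68 → 199.
AQIs: Site M=83, Site G=179, Site H=120, Site L=199. Site M (83) − Site L (199) = -116.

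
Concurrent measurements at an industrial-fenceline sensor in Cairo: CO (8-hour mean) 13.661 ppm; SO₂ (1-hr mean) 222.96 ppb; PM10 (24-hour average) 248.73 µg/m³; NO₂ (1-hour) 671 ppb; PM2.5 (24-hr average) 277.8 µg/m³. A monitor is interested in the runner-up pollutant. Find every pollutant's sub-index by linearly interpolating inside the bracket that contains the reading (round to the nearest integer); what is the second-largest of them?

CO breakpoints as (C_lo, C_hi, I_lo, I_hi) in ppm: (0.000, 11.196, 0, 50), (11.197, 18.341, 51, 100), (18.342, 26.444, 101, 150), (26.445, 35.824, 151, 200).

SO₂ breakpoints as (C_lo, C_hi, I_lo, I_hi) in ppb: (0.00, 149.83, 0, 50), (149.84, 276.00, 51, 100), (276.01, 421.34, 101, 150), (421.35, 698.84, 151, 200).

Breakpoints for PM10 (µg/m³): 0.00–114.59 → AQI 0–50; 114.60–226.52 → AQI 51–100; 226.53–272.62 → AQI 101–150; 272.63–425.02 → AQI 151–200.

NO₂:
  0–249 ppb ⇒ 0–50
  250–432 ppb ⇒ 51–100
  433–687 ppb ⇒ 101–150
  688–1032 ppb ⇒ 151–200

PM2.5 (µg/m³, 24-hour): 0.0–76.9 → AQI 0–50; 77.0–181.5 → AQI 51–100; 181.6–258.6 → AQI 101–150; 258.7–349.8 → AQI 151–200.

CO: row 11.197–18.341 (AQI 51–100). (100−51)·(13.661−11.197)/(18.341−11.197) + 51 = 49·2.464/7.144 + 51 ≈ 67.90 → 68.
SO₂: 222.96 ∈ [149.84, 276.00] ↔ index [51, 100].
51 + (222.96−149.84)·(100−51)/(276.00−149.84) = 51 + 73.12·49/126.16 ≈ 79.40, so AQI = 79.
PM10: 248.73 lies in 226.53–272.62, so I_lo=101, I_hi=150, C_lo=226.53, C_hi=272.62.
(150−101)/(272.62−226.53) × (248.73−226.53) + 101 = 49/46.09 × 22.20 + 101 ≈ 124.60 → 125.
NO₂ 671: bracket 433–687 → index 101–150; slope 49/254, offset 238.
AQI = 101 + 49/254·238 ≈ 146.91 ⇒ 147.
PM2.5: 277.8 ∈ [258.7, 349.8] ↔ index [151, 200].
151 + (277.8−258.7)·(200−151)/(349.8−258.7) = 151 + 19.1·49/91.1 ≈ 161.27, so AQI = 161.
Sub-indices: CO→68, SO₂→79, PM10→125, NO₂→147, PM2.5→161. Ranked high→low: 161, 147, 125, 79, 68. Second-highest sub-index = 147.

147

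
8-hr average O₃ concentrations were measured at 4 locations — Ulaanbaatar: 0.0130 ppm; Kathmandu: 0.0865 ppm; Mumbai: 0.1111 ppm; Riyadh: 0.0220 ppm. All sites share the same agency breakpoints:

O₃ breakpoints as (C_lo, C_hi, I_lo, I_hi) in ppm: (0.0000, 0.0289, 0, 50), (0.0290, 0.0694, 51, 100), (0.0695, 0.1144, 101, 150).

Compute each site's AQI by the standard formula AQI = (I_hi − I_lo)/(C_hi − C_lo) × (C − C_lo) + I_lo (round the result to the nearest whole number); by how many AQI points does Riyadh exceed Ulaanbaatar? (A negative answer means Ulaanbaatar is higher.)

16

Ulaanbaatar: 0.0130 lies in 0.0000–0.0289, so I_lo=0, I_hi=50, C_lo=0.0000, C_hi=0.0289.
(50−0)/(0.0289−0.0000) × (0.0130−0.0000) + 0 = 50/0.0289 × 0.0130 + 0 ≈ 22.49 → 22.
Kathmandu: 0.0865 ∈ [0.0695, 0.1144] ↔ index [101, 150].
101 + (0.0865−0.0695)·(150−101)/(0.1144−0.0695) = 101 + 0.0170·49/0.0449 ≈ 119.55, so AQI = 120.
Mumbai: row 0.0695–0.1144 (AQI 101–150). (150−101)·(0.1111−0.0695)/(0.1144−0.0695) + 101 = 49·0.0416/0.0449 + 101 ≈ 146.40 → 146.
Riyadh: 0.0220 ∈ [0.0000, 0.0289] ↔ index [0, 50].
0 + (0.0220−0.0000)·(50−0)/(0.0289−0.0000) = 0 + 0.0220·50/0.0289 ≈ 38.06, so AQI = 38.
AQIs: Ulaanbaatar=22, Kathmandu=120, Mumbai=146, Riyadh=38. Riyadh (38) − Ulaanbaatar (22) = 16.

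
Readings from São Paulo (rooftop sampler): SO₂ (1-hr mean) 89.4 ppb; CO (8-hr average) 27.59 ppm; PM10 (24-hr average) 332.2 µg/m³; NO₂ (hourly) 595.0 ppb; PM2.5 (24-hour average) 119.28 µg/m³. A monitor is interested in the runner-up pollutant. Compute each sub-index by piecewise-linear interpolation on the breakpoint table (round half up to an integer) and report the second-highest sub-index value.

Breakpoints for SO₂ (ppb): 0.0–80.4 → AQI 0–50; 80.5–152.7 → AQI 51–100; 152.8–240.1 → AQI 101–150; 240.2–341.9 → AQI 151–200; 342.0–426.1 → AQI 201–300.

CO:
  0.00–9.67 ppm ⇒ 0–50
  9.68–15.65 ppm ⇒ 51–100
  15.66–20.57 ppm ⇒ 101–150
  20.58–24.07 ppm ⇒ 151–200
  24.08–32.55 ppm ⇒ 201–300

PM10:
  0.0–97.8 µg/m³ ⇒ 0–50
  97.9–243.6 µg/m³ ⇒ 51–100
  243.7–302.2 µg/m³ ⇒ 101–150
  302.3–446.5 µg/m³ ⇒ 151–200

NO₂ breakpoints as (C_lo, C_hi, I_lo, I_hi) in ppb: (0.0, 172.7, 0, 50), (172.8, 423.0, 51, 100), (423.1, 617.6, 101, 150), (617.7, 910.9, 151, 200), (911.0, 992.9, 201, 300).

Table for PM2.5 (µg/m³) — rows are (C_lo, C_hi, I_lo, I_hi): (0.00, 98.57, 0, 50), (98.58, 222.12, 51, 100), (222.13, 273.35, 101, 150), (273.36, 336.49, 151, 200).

161

SO₂ 89.4: bracket 80.5–152.7 → index 51–100; slope 49/72.2, offset 8.9.
AQI = 51 + 49/72.2·8.9 ≈ 57.04 ⇒ 57.
CO: 27.59 lies in 24.08–32.55, so I_lo=201, I_hi=300, C_lo=24.08, C_hi=32.55.
(300−201)/(32.55−24.08) × (27.59−24.08) + 201 = 99/8.47 × 3.51 + 201 ≈ 242.03 → 242.
PM10: 332.2 lies in 302.3–446.5, so I_lo=151, I_hi=200, C_lo=302.3, C_hi=446.5.
(200−151)/(446.5−302.3) × (332.2−302.3) + 151 = 49/144.2 × 29.9 + 151 ≈ 161.16 → 161.
NO₂ 595.0: bracket 423.1–617.6 → index 101–150; slope 49/194.5, offset 171.9.
AQI = 101 + 49/194.5·171.9 ≈ 144.31 ⇒ 144.
PM2.5: 119.28 lies in 98.58–222.12, so I_lo=51, I_hi=100, C_lo=98.58, C_hi=222.12.
(100−51)/(222.12−98.58) × (119.28−98.58) + 51 = 49/123.54 × 20.70 + 51 ≈ 59.21 → 59.
Sub-indices: SO₂→57, CO→242, PM10→161, NO₂→144, PM2.5→59. Ranked high→low: 242, 161, 144, 59, 57. Second-highest sub-index = 161.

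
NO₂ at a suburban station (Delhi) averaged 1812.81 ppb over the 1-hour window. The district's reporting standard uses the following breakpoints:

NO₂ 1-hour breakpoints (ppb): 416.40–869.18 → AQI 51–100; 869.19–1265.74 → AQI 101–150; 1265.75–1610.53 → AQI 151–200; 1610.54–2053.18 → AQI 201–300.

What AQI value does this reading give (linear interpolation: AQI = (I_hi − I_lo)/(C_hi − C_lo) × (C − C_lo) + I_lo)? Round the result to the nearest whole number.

NO₂: 1812.81 lies in 1610.54–2053.18, so I_lo=201, I_hi=300, C_lo=1610.54, C_hi=2053.18.
(300−201)/(2053.18−1610.54) × (1812.81−1610.54) + 201 = 99/442.64 × 202.27 + 201 ≈ 246.24 → 246.

246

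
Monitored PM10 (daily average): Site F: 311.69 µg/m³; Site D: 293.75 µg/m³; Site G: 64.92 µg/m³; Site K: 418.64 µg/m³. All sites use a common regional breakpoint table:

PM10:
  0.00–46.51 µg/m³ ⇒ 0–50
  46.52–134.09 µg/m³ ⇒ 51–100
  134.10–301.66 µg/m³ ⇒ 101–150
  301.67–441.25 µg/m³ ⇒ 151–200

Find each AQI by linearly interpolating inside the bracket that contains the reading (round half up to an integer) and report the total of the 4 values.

Site F: row 301.67–441.25 (AQI 151–200). (200−151)·(311.69−301.67)/(441.25−301.67) + 151 = 49·10.02/139.58 + 151 ≈ 154.52 → 155.
Site D 293.75: bracket 134.10–301.66 → index 101–150; slope 49/167.56, offset 159.65.
AQI = 101 + 49/167.56·159.65 ≈ 147.69 ⇒ 148.
Site G 64.92: bracket 46.52–134.09 → index 51–100; slope 49/87.57, offset 18.40.
AQI = 51 + 49/87.57·18.40 ≈ 61.30 ⇒ 61.
Site K: 418.64 lies in 301.67–441.25, so I_lo=151, I_hi=200, C_lo=301.67, C_hi=441.25.
(200−151)/(441.25−301.67) × (418.64−301.67) + 151 = 49/139.58 × 116.97 + 151 ≈ 192.06 → 192.
AQIs: Site F=155, Site D=148, Site G=61, Site K=192. Sum = 155 + 148 + 61 + 192 = 556.

556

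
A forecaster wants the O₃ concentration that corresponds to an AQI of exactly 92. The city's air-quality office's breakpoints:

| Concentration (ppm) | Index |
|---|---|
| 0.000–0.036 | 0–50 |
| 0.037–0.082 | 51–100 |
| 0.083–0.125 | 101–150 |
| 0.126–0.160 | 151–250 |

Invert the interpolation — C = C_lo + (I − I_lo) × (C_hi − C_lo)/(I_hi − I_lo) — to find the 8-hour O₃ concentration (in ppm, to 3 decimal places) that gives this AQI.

AQI 92 lies in the 51–100 band, which corresponds to 0.037–0.082 ppm.
C = 0.037 + (92−51)×(0.082−0.037)/(100−51) = 0.037 + 41×0.045/49 ≈ 0.07465 ppm → 0.075 ppm to 3 dp.

0.075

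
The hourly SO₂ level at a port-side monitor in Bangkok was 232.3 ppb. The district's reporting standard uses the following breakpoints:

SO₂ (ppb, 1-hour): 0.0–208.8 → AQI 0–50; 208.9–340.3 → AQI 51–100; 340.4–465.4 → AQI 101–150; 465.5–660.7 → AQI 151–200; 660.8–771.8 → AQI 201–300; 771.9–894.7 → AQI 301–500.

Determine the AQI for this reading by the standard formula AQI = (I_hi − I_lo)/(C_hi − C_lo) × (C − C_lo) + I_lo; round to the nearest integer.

60

SO₂: 232.3 ∈ [208.9, 340.3] ↔ index [51, 100].
51 + (232.3−208.9)·(100−51)/(340.3−208.9) = 51 + 23.4·49/131.4 ≈ 59.73, so AQI = 60.
AQI 60 falls in the Moderate category.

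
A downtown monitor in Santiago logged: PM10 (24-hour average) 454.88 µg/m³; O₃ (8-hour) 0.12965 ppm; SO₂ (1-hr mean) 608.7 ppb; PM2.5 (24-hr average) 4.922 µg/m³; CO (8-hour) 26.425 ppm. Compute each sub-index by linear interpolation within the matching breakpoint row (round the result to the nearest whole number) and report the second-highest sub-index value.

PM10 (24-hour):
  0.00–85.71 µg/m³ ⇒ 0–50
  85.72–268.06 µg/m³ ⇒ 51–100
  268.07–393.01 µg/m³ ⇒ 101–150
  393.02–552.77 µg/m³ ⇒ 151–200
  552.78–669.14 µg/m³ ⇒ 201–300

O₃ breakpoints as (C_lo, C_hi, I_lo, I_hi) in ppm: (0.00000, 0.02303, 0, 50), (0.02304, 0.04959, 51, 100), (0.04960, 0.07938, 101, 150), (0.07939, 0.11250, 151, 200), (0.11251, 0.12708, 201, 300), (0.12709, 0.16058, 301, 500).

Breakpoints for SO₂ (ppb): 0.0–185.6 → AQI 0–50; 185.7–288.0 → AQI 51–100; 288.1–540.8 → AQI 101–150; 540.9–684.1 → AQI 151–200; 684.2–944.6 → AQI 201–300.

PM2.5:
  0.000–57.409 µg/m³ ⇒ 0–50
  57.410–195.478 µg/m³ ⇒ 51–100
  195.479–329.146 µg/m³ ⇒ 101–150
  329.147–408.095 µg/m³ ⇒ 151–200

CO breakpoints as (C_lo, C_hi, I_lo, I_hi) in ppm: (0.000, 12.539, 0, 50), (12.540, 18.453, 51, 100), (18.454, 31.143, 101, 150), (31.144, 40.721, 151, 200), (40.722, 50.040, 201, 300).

174

PM10 454.88: bracket 393.02–552.77 → index 151–200; slope 49/159.75, offset 61.86.
AQI = 151 + 49/159.75·61.86 ≈ 169.97 ⇒ 170.
O₃: 0.12965 ∈ [0.12709, 0.16058] ↔ index [301, 500].
301 + (0.12965−0.12709)·(500−301)/(0.16058−0.12709) = 301 + 0.00256·199/0.03349 ≈ 316.21, so AQI = 316.
SO₂: row 540.9–684.1 (AQI 151–200). (200−151)·(608.7−540.9)/(684.1−540.9) + 151 = 49·67.8/143.2 + 151 ≈ 174.20 → 174.
PM2.5: 4.922 ∈ [0.000, 57.409] ↔ index [0, 50].
0 + (4.922−0.000)·(50−0)/(57.409−0.000) = 0 + 4.922·50/57.409 ≈ 4.29, so AQI = 4.
CO: 26.425 ∈ [18.454, 31.143] ↔ index [101, 150].
101 + (26.425−18.454)·(150−101)/(31.143−18.454) = 101 + 7.971·49/12.689 ≈ 131.78, so AQI = 132.
Sub-indices: PM10→170, O₃→316, SO₂→174, PM2.5→4, CO→132. Ranked high→low: 316, 174, 170, 132, 4. Second-highest sub-index = 174.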